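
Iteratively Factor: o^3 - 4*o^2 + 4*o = (o - 2)*(o^2 - 2*o) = o*(o - 2)*(o - 2)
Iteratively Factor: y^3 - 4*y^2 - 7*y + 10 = (y + 2)*(y^2 - 6*y + 5) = (y - 1)*(y + 2)*(y - 5)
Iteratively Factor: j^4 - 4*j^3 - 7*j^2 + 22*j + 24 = (j + 2)*(j^3 - 6*j^2 + 5*j + 12) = (j - 3)*(j + 2)*(j^2 - 3*j - 4) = (j - 3)*(j + 1)*(j + 2)*(j - 4)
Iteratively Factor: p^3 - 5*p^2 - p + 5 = (p - 1)*(p^2 - 4*p - 5) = (p - 5)*(p - 1)*(p + 1)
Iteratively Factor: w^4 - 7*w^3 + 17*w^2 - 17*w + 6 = (w - 1)*(w^3 - 6*w^2 + 11*w - 6) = (w - 3)*(w - 1)*(w^2 - 3*w + 2) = (w - 3)*(w - 1)^2*(w - 2)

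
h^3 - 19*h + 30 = (h - 3)*(h - 2)*(h + 5)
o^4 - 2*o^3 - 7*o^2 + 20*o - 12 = (o - 2)^2*(o - 1)*(o + 3)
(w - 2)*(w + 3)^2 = w^3 + 4*w^2 - 3*w - 18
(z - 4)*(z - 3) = z^2 - 7*z + 12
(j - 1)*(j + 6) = j^2 + 5*j - 6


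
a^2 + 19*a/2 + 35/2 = (a + 5/2)*(a + 7)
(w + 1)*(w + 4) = w^2 + 5*w + 4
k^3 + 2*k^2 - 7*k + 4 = (k - 1)^2*(k + 4)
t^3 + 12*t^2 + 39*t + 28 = (t + 1)*(t + 4)*(t + 7)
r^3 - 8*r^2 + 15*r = r*(r - 5)*(r - 3)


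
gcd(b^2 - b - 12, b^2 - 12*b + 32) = b - 4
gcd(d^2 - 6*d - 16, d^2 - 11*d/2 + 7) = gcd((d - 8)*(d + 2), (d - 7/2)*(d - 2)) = 1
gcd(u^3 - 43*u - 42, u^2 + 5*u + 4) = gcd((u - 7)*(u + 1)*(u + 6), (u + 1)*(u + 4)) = u + 1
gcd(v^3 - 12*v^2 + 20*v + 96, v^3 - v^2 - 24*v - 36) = v^2 - 4*v - 12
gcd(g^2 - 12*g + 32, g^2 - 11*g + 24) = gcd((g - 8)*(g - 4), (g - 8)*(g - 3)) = g - 8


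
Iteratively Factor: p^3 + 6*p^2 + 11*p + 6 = (p + 3)*(p^2 + 3*p + 2) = (p + 2)*(p + 3)*(p + 1)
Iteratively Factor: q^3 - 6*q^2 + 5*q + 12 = (q - 4)*(q^2 - 2*q - 3) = (q - 4)*(q - 3)*(q + 1)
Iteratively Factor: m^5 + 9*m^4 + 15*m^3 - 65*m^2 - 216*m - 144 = (m - 3)*(m^4 + 12*m^3 + 51*m^2 + 88*m + 48) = (m - 3)*(m + 1)*(m^3 + 11*m^2 + 40*m + 48) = (m - 3)*(m + 1)*(m + 4)*(m^2 + 7*m + 12) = (m - 3)*(m + 1)*(m + 3)*(m + 4)*(m + 4)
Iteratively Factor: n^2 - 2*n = (n - 2)*(n)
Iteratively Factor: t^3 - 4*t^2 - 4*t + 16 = (t - 2)*(t^2 - 2*t - 8) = (t - 2)*(t + 2)*(t - 4)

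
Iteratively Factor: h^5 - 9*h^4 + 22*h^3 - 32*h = (h - 4)*(h^4 - 5*h^3 + 2*h^2 + 8*h) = (h - 4)*(h - 2)*(h^3 - 3*h^2 - 4*h) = (h - 4)*(h - 2)*(h + 1)*(h^2 - 4*h) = (h - 4)^2*(h - 2)*(h + 1)*(h)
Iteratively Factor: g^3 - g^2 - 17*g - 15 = (g + 1)*(g^2 - 2*g - 15) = (g + 1)*(g + 3)*(g - 5)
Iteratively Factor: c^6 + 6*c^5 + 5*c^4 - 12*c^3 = (c)*(c^5 + 6*c^4 + 5*c^3 - 12*c^2) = c*(c + 4)*(c^4 + 2*c^3 - 3*c^2) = c*(c - 1)*(c + 4)*(c^3 + 3*c^2) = c^2*(c - 1)*(c + 4)*(c^2 + 3*c) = c^3*(c - 1)*(c + 4)*(c + 3)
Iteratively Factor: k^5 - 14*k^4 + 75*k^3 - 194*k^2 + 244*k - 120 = (k - 3)*(k^4 - 11*k^3 + 42*k^2 - 68*k + 40) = (k - 3)*(k - 2)*(k^3 - 9*k^2 + 24*k - 20) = (k - 5)*(k - 3)*(k - 2)*(k^2 - 4*k + 4) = (k - 5)*(k - 3)*(k - 2)^2*(k - 2)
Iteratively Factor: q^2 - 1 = (q - 1)*(q + 1)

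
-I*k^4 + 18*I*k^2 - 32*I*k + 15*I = (k - 3)*(k - 1)*(k + 5)*(-I*k + I)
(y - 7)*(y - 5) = y^2 - 12*y + 35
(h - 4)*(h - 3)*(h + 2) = h^3 - 5*h^2 - 2*h + 24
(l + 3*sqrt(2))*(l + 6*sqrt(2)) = l^2 + 9*sqrt(2)*l + 36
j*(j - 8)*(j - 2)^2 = j^4 - 12*j^3 + 36*j^2 - 32*j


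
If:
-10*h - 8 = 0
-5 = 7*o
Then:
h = -4/5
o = -5/7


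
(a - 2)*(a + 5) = a^2 + 3*a - 10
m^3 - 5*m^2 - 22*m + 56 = (m - 7)*(m - 2)*(m + 4)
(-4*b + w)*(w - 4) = -4*b*w + 16*b + w^2 - 4*w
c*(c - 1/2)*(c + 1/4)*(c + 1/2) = c^4 + c^3/4 - c^2/4 - c/16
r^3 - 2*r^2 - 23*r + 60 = (r - 4)*(r - 3)*(r + 5)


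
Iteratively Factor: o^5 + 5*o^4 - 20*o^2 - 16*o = (o + 4)*(o^4 + o^3 - 4*o^2 - 4*o) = (o + 2)*(o + 4)*(o^3 - o^2 - 2*o) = o*(o + 2)*(o + 4)*(o^2 - o - 2) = o*(o - 2)*(o + 2)*(o + 4)*(o + 1)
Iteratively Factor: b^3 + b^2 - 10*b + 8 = (b - 1)*(b^2 + 2*b - 8) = (b - 1)*(b + 4)*(b - 2)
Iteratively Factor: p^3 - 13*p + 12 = (p + 4)*(p^2 - 4*p + 3) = (p - 3)*(p + 4)*(p - 1)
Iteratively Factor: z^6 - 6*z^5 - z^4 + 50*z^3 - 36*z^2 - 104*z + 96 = (z - 2)*(z^5 - 4*z^4 - 9*z^3 + 32*z^2 + 28*z - 48) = (z - 2)*(z + 2)*(z^4 - 6*z^3 + 3*z^2 + 26*z - 24) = (z - 2)*(z - 1)*(z + 2)*(z^3 - 5*z^2 - 2*z + 24) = (z - 4)*(z - 2)*(z - 1)*(z + 2)*(z^2 - z - 6) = (z - 4)*(z - 3)*(z - 2)*(z - 1)*(z + 2)*(z + 2)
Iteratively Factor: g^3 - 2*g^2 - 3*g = (g + 1)*(g^2 - 3*g) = g*(g + 1)*(g - 3)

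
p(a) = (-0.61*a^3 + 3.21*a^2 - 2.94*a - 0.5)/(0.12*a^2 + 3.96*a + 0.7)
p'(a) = (-0.24*a - 3.96)*(-0.61*a^3 + 3.21*a^2 - 2.94*a - 0.5)/(0.12*a^2 + 3.96*a + 0.7)^2 + (-1.83*a^2 + 6.42*a - 2.94)/(0.12*a^2 + 3.96*a + 0.7)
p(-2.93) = -5.17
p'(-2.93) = 2.09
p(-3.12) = -5.57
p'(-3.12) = 2.18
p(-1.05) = -2.05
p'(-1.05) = 1.23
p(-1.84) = -3.17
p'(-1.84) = 1.59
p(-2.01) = -3.44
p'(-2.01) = 1.66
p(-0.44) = -1.44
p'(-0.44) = 0.56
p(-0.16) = 0.79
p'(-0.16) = -102.53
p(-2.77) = -4.84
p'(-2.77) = 2.01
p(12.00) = -9.58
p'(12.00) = -1.89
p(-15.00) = -89.10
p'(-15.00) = 15.11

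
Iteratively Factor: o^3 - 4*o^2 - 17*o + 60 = (o - 5)*(o^2 + o - 12) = (o - 5)*(o + 4)*(o - 3)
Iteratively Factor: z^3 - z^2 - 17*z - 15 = (z - 5)*(z^2 + 4*z + 3) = (z - 5)*(z + 3)*(z + 1)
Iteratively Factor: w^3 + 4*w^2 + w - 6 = (w - 1)*(w^2 + 5*w + 6) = (w - 1)*(w + 3)*(w + 2)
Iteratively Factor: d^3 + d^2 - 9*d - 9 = (d + 3)*(d^2 - 2*d - 3) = (d - 3)*(d + 3)*(d + 1)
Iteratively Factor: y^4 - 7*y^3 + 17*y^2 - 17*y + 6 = (y - 3)*(y^3 - 4*y^2 + 5*y - 2) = (y - 3)*(y - 1)*(y^2 - 3*y + 2) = (y - 3)*(y - 2)*(y - 1)*(y - 1)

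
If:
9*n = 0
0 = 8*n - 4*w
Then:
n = 0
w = 0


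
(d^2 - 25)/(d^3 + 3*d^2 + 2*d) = (d^2 - 25)/(d*(d^2 + 3*d + 2))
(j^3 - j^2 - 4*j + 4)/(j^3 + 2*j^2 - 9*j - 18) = (j^2 - 3*j + 2)/(j^2 - 9)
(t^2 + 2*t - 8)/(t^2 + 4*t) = (t - 2)/t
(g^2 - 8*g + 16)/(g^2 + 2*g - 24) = (g - 4)/(g + 6)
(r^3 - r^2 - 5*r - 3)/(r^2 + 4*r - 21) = (r^2 + 2*r + 1)/(r + 7)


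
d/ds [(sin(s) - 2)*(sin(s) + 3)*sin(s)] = (3*sin(s)^2 + 2*sin(s) - 6)*cos(s)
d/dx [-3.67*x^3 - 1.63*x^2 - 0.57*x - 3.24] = -11.01*x^2 - 3.26*x - 0.57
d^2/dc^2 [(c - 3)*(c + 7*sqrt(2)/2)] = 2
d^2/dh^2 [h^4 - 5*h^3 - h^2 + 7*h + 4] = 12*h^2 - 30*h - 2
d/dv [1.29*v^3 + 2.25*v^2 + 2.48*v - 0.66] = 3.87*v^2 + 4.5*v + 2.48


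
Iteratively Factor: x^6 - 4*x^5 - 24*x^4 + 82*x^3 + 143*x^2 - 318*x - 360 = (x + 4)*(x^5 - 8*x^4 + 8*x^3 + 50*x^2 - 57*x - 90) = (x - 5)*(x + 4)*(x^4 - 3*x^3 - 7*x^2 + 15*x + 18) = (x - 5)*(x + 2)*(x + 4)*(x^3 - 5*x^2 + 3*x + 9) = (x - 5)*(x - 3)*(x + 2)*(x + 4)*(x^2 - 2*x - 3) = (x - 5)*(x - 3)^2*(x + 2)*(x + 4)*(x + 1)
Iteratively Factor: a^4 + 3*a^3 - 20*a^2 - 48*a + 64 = (a + 4)*(a^3 - a^2 - 16*a + 16) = (a - 1)*(a + 4)*(a^2 - 16) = (a - 4)*(a - 1)*(a + 4)*(a + 4)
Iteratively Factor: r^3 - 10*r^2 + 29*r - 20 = (r - 1)*(r^2 - 9*r + 20) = (r - 4)*(r - 1)*(r - 5)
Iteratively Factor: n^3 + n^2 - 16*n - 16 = (n + 4)*(n^2 - 3*n - 4) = (n - 4)*(n + 4)*(n + 1)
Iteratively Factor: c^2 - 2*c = (c)*(c - 2)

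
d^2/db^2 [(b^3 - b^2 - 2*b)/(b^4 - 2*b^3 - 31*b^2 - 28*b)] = 2*(b^3 - 6*b^2 + 102*b - 158)/(b^6 - 9*b^5 - 57*b^4 + 477*b^3 + 1596*b^2 - 7056*b - 21952)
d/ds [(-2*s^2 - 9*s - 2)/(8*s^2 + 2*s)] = (17*s^2 + 8*s + 1)/(s^2*(16*s^2 + 8*s + 1))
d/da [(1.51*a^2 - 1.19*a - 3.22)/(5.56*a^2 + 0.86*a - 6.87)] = (7.915*a^2 + 15.059*a + 10.9445)/(30.9136*a^4 + 9.5632*a^3 - 75.6548*a^2 - 11.8164*a + 47.1969)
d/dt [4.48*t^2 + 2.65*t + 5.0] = 8.96*t + 2.65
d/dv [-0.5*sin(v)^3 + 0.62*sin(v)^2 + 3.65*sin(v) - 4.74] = (-1.5*sin(v)^2 + 1.24*sin(v) + 3.65)*cos(v)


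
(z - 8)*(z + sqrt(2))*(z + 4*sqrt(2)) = z^3 - 8*z^2 + 5*sqrt(2)*z^2 - 40*sqrt(2)*z + 8*z - 64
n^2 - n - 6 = (n - 3)*(n + 2)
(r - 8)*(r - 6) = r^2 - 14*r + 48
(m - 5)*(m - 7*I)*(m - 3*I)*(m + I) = m^4 - 5*m^3 - 9*I*m^3 - 11*m^2 + 45*I*m^2 + 55*m - 21*I*m + 105*I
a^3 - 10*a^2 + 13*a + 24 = (a - 8)*(a - 3)*(a + 1)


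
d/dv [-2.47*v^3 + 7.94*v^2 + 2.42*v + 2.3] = -7.41*v^2 + 15.88*v + 2.42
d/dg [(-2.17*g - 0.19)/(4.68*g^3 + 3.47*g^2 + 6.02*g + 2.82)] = (20.3112*g^3 + 10.1975*g^2 + 1.3186*g - 4.9756)/(21.9024*g^6 + 32.4792*g^5 + 68.3881*g^4 + 68.174*g^3 + 55.8112*g^2 + 33.9528*g + 7.9524)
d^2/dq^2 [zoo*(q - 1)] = 0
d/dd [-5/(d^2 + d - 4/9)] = 405*(2*d + 1)/(9*d^2 + 9*d - 4)^2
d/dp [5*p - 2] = 5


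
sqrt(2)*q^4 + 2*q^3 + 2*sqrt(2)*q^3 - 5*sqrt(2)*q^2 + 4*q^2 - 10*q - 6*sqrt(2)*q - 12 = (q - 2)*(q + 3)*(q + sqrt(2))*(sqrt(2)*q + sqrt(2))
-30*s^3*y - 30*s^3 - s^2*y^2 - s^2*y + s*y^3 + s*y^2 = (-6*s + y)*(5*s + y)*(s*y + s)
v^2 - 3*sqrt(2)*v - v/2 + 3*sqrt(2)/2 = (v - 1/2)*(v - 3*sqrt(2))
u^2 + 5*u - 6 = (u - 1)*(u + 6)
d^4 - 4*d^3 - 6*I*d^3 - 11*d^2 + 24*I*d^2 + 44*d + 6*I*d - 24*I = (d - 4)*(d - 3*I)*(d - 2*I)*(d - I)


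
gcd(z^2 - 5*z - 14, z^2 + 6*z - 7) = 1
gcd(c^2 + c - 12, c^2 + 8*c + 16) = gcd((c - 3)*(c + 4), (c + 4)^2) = c + 4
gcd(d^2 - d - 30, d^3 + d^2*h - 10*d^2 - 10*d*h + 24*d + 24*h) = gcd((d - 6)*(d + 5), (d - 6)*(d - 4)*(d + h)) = d - 6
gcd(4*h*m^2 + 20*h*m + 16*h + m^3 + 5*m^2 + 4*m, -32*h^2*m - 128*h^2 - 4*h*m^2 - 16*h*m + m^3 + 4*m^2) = 4*h*m + 16*h + m^2 + 4*m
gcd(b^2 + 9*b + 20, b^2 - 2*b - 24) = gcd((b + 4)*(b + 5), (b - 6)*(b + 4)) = b + 4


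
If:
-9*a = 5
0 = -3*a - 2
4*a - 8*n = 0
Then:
No Solution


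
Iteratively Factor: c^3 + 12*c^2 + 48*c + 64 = (c + 4)*(c^2 + 8*c + 16) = (c + 4)^2*(c + 4)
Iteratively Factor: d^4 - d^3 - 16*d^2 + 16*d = (d)*(d^3 - d^2 - 16*d + 16) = d*(d + 4)*(d^2 - 5*d + 4) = d*(d - 1)*(d + 4)*(d - 4)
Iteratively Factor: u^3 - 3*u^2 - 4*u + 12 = (u - 3)*(u^2 - 4) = (u - 3)*(u + 2)*(u - 2)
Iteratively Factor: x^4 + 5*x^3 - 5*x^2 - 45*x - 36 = (x + 4)*(x^3 + x^2 - 9*x - 9) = (x + 1)*(x + 4)*(x^2 - 9) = (x + 1)*(x + 3)*(x + 4)*(x - 3)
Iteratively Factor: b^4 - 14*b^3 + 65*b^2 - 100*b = (b)*(b^3 - 14*b^2 + 65*b - 100) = b*(b - 4)*(b^2 - 10*b + 25) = b*(b - 5)*(b - 4)*(b - 5)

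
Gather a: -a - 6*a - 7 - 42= -7*a - 49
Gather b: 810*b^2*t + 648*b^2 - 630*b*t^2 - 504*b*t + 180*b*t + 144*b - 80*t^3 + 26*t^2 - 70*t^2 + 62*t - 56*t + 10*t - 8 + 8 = b^2*(810*t + 648) + b*(-630*t^2 - 324*t + 144) - 80*t^3 - 44*t^2 + 16*t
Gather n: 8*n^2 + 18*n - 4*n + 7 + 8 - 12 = 8*n^2 + 14*n + 3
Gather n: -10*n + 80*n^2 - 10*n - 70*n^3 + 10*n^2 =-70*n^3 + 90*n^2 - 20*n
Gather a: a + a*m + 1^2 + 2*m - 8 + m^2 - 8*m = a*(m + 1) + m^2 - 6*m - 7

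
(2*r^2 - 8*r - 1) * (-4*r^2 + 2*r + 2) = -8*r^4 + 36*r^3 - 8*r^2 - 18*r - 2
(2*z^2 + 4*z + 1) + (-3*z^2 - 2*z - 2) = -z^2 + 2*z - 1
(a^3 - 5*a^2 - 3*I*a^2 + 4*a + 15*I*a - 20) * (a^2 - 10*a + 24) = a^5 - 15*a^4 - 3*I*a^4 + 78*a^3 + 45*I*a^3 - 180*a^2 - 222*I*a^2 + 296*a + 360*I*a - 480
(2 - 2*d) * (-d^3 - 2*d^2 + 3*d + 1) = 2*d^4 + 2*d^3 - 10*d^2 + 4*d + 2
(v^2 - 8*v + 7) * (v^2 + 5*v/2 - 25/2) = v^4 - 11*v^3/2 - 51*v^2/2 + 235*v/2 - 175/2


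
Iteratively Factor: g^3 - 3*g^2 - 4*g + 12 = (g + 2)*(g^2 - 5*g + 6) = (g - 2)*(g + 2)*(g - 3)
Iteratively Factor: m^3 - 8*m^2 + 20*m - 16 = (m - 2)*(m^2 - 6*m + 8) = (m - 4)*(m - 2)*(m - 2)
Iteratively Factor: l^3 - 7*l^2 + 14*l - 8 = (l - 4)*(l^2 - 3*l + 2) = (l - 4)*(l - 2)*(l - 1)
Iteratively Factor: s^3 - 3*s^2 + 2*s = (s)*(s^2 - 3*s + 2) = s*(s - 2)*(s - 1)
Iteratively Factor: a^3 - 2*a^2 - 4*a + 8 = (a + 2)*(a^2 - 4*a + 4) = (a - 2)*(a + 2)*(a - 2)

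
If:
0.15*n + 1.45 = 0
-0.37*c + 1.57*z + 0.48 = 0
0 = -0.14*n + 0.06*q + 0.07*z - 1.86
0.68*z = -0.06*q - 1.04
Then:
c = -9.46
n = -9.67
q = 11.40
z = -2.54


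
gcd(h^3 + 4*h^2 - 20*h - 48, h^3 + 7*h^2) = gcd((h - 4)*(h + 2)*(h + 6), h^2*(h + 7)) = 1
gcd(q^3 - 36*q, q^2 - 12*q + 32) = 1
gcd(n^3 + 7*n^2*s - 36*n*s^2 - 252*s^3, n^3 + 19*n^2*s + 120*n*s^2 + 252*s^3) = n^2 + 13*n*s + 42*s^2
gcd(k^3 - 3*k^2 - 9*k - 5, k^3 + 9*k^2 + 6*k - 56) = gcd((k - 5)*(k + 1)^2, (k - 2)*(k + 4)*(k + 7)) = 1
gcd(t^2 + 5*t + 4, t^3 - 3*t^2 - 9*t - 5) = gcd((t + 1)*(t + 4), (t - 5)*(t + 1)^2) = t + 1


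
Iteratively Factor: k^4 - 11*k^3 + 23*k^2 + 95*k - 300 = (k - 5)*(k^3 - 6*k^2 - 7*k + 60) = (k - 5)*(k - 4)*(k^2 - 2*k - 15) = (k - 5)*(k - 4)*(k + 3)*(k - 5)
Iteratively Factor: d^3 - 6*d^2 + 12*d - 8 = (d - 2)*(d^2 - 4*d + 4) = (d - 2)^2*(d - 2)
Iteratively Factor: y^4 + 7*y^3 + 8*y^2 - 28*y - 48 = (y - 2)*(y^3 + 9*y^2 + 26*y + 24) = (y - 2)*(y + 4)*(y^2 + 5*y + 6) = (y - 2)*(y + 3)*(y + 4)*(y + 2)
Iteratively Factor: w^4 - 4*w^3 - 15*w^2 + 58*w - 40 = (w + 4)*(w^3 - 8*w^2 + 17*w - 10) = (w - 5)*(w + 4)*(w^2 - 3*w + 2) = (w - 5)*(w - 1)*(w + 4)*(w - 2)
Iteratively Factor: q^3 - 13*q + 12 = (q - 1)*(q^2 + q - 12) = (q - 3)*(q - 1)*(q + 4)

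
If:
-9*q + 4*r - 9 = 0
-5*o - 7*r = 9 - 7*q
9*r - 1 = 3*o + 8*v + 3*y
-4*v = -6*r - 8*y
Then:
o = 133*y/6 - 397/30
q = 71/15 - 38*y/3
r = 129/10 - 57*y/2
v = 387/20 - 163*y/4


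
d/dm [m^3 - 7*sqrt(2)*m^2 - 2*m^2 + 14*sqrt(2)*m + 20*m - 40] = 3*m^2 - 14*sqrt(2)*m - 4*m + 14*sqrt(2) + 20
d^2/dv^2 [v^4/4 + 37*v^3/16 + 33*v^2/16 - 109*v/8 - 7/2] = 3*v^2 + 111*v/8 + 33/8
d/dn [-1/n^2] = 2/n^3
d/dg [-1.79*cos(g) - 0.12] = 1.79*sin(g)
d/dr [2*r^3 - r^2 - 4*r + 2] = 6*r^2 - 2*r - 4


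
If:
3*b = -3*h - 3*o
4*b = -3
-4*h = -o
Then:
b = -3/4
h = 3/20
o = 3/5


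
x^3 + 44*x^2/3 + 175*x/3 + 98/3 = (x + 2/3)*(x + 7)^2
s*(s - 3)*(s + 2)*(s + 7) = s^4 + 6*s^3 - 13*s^2 - 42*s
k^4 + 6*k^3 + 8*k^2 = k^2*(k + 2)*(k + 4)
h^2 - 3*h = h*(h - 3)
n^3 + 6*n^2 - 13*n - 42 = (n - 3)*(n + 2)*(n + 7)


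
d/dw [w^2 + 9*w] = 2*w + 9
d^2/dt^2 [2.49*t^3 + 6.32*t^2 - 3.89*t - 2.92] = 14.94*t + 12.64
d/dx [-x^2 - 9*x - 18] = -2*x - 9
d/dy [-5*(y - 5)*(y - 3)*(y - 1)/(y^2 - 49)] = 5*(-y^4 + 170*y^2 - 912*y + 1127)/(y^4 - 98*y^2 + 2401)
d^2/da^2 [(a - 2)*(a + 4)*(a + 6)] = 6*a + 16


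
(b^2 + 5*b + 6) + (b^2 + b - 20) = 2*b^2 + 6*b - 14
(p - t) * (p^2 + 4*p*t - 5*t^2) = p^3 + 3*p^2*t - 9*p*t^2 + 5*t^3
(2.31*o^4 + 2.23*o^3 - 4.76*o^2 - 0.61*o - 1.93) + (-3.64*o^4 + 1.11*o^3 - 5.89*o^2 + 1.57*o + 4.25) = -1.33*o^4 + 3.34*o^3 - 10.65*o^2 + 0.96*o + 2.32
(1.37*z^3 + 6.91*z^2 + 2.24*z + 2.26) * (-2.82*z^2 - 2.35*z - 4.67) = -3.8634*z^5 - 22.7057*z^4 - 28.9532*z^3 - 43.9069*z^2 - 15.7718*z - 10.5542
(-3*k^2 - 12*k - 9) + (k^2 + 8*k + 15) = -2*k^2 - 4*k + 6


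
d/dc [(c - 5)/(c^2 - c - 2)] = (c^2 - c - (c - 5)*(2*c - 1) - 2)/(-c^2 + c + 2)^2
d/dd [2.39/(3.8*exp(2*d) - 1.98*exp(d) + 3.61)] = (4.7322 - 18.164*exp(d))*exp(d)/(3.8*exp(2*d) - 1.98*exp(d) + 3.61)^2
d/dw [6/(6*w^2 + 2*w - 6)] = 3*(-6*w - 1)/(3*w^2 + w - 3)^2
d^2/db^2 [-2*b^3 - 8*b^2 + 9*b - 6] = -12*b - 16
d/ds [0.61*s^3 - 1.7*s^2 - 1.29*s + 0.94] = 1.83*s^2 - 3.4*s - 1.29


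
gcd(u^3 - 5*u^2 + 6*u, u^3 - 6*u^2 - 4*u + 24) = u - 2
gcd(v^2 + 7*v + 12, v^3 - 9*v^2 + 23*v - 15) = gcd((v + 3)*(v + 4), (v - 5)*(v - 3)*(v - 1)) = 1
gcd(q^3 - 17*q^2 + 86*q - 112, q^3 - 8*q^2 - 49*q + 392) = q^2 - 15*q + 56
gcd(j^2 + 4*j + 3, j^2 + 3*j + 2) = j + 1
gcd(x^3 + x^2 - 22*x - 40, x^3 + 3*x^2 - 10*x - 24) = x^2 + 6*x + 8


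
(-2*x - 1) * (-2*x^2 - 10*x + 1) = 4*x^3 + 22*x^2 + 8*x - 1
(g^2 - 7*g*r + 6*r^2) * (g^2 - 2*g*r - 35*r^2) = g^4 - 9*g^3*r - 15*g^2*r^2 + 233*g*r^3 - 210*r^4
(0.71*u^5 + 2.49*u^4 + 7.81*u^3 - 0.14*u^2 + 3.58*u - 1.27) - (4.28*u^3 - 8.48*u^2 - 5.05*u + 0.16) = 0.71*u^5 + 2.49*u^4 + 3.53*u^3 + 8.34*u^2 + 8.63*u - 1.43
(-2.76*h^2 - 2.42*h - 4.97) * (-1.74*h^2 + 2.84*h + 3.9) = 4.8024*h^4 - 3.6276*h^3 - 8.989*h^2 - 23.5528*h - 19.383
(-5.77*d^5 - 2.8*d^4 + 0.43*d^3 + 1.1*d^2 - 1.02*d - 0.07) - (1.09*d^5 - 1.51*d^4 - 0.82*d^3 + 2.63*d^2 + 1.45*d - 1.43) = -6.86*d^5 - 1.29*d^4 + 1.25*d^3 - 1.53*d^2 - 2.47*d + 1.36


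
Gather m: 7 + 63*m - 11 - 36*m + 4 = 27*m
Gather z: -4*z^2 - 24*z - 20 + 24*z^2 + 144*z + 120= 20*z^2 + 120*z + 100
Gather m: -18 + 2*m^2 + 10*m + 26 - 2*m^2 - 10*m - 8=0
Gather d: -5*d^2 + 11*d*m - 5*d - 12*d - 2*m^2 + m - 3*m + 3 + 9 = -5*d^2 + d*(11*m - 17) - 2*m^2 - 2*m + 12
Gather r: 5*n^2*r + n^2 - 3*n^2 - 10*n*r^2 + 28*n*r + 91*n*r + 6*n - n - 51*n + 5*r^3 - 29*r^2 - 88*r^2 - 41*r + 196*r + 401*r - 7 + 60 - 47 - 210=-2*n^2 - 46*n + 5*r^3 + r^2*(-10*n - 117) + r*(5*n^2 + 119*n + 556) - 204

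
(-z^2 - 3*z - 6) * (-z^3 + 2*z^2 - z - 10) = z^5 + z^4 + z^3 + z^2 + 36*z + 60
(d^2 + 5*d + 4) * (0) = 0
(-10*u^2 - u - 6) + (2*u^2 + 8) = -8*u^2 - u + 2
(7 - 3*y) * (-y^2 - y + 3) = 3*y^3 - 4*y^2 - 16*y + 21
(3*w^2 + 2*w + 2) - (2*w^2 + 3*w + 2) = w^2 - w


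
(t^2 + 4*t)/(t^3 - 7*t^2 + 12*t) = (t + 4)/(t^2 - 7*t + 12)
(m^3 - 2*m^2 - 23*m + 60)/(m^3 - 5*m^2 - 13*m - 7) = (-m^3 + 2*m^2 + 23*m - 60)/(-m^3 + 5*m^2 + 13*m + 7)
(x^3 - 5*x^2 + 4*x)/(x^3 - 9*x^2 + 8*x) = (x - 4)/(x - 8)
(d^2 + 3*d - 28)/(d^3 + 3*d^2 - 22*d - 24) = (d + 7)/(d^2 + 7*d + 6)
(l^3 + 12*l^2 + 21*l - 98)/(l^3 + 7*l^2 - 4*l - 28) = (l + 7)/(l + 2)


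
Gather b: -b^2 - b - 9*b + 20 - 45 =-b^2 - 10*b - 25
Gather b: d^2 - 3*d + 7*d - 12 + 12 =d^2 + 4*d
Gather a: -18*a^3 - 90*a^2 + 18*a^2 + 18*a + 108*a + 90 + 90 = -18*a^3 - 72*a^2 + 126*a + 180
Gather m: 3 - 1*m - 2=1 - m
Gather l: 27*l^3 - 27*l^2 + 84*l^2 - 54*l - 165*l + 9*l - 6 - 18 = 27*l^3 + 57*l^2 - 210*l - 24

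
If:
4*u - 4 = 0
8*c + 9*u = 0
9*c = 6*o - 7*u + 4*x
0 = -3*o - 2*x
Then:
No Solution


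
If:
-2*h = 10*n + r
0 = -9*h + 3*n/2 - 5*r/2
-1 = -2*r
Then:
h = -53/372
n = -2/93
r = 1/2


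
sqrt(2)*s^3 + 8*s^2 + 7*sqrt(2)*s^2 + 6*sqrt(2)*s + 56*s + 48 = (s + 6)*(s + 4*sqrt(2))*(sqrt(2)*s + sqrt(2))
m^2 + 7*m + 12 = (m + 3)*(m + 4)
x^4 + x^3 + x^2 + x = x*(x + 1)*(x - I)*(x + I)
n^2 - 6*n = n*(n - 6)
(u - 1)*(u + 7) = u^2 + 6*u - 7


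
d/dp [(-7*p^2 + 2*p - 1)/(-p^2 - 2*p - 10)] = 2*(8*p^2 + 69*p - 11)/(p^4 + 4*p^3 + 24*p^2 + 40*p + 100)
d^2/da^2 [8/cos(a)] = 8*(sin(a)^2 + 1)/cos(a)^3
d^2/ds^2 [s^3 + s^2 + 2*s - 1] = 6*s + 2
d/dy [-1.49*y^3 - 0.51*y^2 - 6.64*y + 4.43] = -4.47*y^2 - 1.02*y - 6.64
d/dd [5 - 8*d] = -8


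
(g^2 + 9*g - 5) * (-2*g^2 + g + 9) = -2*g^4 - 17*g^3 + 28*g^2 + 76*g - 45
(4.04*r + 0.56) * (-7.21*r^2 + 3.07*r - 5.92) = -29.1284*r^3 + 8.3652*r^2 - 22.1976*r - 3.3152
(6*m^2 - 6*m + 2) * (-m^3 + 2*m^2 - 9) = -6*m^5 + 18*m^4 - 14*m^3 - 50*m^2 + 54*m - 18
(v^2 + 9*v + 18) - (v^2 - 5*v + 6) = 14*v + 12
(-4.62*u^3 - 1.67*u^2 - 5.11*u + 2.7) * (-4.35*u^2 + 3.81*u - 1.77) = 20.097*u^5 - 10.3377*u^4 + 24.0432*u^3 - 28.2582*u^2 + 19.3317*u - 4.779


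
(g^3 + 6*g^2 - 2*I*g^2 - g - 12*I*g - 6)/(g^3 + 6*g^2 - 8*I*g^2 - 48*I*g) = (g^2 - 2*I*g - 1)/(g*(g - 8*I))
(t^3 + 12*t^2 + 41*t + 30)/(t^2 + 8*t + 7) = (t^2 + 11*t + 30)/(t + 7)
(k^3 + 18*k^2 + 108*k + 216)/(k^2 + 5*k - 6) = (k^2 + 12*k + 36)/(k - 1)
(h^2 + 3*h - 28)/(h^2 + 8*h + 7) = (h - 4)/(h + 1)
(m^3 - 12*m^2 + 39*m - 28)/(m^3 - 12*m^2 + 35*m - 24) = (m^2 - 11*m + 28)/(m^2 - 11*m + 24)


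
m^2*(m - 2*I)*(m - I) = m^4 - 3*I*m^3 - 2*m^2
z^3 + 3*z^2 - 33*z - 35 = (z - 5)*(z + 1)*(z + 7)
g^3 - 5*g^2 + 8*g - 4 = (g - 2)^2*(g - 1)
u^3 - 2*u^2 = u^2*(u - 2)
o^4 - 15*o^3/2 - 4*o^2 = o^2*(o - 8)*(o + 1/2)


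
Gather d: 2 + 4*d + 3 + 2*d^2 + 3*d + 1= 2*d^2 + 7*d + 6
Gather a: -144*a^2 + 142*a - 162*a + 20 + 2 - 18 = -144*a^2 - 20*a + 4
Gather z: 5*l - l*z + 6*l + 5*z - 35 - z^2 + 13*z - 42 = 11*l - z^2 + z*(18 - l) - 77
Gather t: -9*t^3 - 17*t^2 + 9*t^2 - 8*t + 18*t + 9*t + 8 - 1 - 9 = -9*t^3 - 8*t^2 + 19*t - 2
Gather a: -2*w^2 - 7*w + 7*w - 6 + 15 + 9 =18 - 2*w^2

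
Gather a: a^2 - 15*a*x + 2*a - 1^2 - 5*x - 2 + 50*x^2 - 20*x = a^2 + a*(2 - 15*x) + 50*x^2 - 25*x - 3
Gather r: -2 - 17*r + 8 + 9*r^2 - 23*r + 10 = 9*r^2 - 40*r + 16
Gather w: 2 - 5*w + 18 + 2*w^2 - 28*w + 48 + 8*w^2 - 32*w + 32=10*w^2 - 65*w + 100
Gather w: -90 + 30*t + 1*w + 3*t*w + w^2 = 30*t + w^2 + w*(3*t + 1) - 90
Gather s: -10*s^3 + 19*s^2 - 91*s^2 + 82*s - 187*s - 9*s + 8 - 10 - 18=-10*s^3 - 72*s^2 - 114*s - 20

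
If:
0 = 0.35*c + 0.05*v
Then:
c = -0.142857142857143*v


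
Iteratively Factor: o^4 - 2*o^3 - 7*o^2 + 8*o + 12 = (o - 3)*(o^3 + o^2 - 4*o - 4) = (o - 3)*(o + 1)*(o^2 - 4) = (o - 3)*(o + 1)*(o + 2)*(o - 2)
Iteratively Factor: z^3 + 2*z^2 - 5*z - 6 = (z + 3)*(z^2 - z - 2) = (z - 2)*(z + 3)*(z + 1)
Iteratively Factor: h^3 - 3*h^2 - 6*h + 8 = (h - 4)*(h^2 + h - 2) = (h - 4)*(h - 1)*(h + 2)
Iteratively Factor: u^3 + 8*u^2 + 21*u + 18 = (u + 3)*(u^2 + 5*u + 6) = (u + 2)*(u + 3)*(u + 3)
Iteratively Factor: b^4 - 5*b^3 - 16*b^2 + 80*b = (b - 5)*(b^3 - 16*b) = b*(b - 5)*(b^2 - 16) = b*(b - 5)*(b + 4)*(b - 4)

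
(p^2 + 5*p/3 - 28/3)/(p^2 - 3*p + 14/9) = 3*(p + 4)/(3*p - 2)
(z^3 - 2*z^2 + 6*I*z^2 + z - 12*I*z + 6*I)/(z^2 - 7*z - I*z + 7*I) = (z^3 + z^2*(-2 + 6*I) + z*(1 - 12*I) + 6*I)/(z^2 + z*(-7 - I) + 7*I)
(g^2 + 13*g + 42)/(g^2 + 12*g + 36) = (g + 7)/(g + 6)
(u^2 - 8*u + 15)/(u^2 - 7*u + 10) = (u - 3)/(u - 2)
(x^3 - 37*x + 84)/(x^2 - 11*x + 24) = (x^2 + 3*x - 28)/(x - 8)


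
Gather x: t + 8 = t + 8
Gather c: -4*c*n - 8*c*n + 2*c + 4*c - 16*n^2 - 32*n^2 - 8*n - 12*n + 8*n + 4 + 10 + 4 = c*(6 - 12*n) - 48*n^2 - 12*n + 18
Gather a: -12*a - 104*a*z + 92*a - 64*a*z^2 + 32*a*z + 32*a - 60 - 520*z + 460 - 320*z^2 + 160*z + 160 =a*(-64*z^2 - 72*z + 112) - 320*z^2 - 360*z + 560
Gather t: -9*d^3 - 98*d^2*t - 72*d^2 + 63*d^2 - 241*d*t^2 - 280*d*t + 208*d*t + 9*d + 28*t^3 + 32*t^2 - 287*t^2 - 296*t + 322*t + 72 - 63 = -9*d^3 - 9*d^2 + 9*d + 28*t^3 + t^2*(-241*d - 255) + t*(-98*d^2 - 72*d + 26) + 9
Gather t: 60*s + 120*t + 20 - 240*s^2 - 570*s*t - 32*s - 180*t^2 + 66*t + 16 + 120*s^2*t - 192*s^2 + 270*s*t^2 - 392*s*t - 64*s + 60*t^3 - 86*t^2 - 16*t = -432*s^2 - 36*s + 60*t^3 + t^2*(270*s - 266) + t*(120*s^2 - 962*s + 170) + 36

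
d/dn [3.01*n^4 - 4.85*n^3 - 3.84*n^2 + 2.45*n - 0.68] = 12.04*n^3 - 14.55*n^2 - 7.68*n + 2.45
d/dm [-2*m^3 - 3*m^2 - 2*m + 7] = -6*m^2 - 6*m - 2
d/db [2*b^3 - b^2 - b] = 6*b^2 - 2*b - 1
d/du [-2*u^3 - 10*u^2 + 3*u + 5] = -6*u^2 - 20*u + 3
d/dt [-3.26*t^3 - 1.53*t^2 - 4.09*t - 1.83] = -9.78*t^2 - 3.06*t - 4.09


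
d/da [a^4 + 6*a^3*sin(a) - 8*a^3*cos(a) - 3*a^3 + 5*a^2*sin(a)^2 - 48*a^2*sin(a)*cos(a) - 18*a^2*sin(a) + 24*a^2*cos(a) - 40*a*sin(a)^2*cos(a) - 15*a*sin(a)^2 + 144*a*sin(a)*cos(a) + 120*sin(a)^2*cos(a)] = 8*a^3*sin(a) + 6*a^3*cos(a) + 4*a^3 - 6*a^2*sin(a) + 5*a^2*sin(2*a) - 42*a^2*cos(a) - 48*a^2*cos(2*a) - 9*a^2 - 26*a*sin(a) - 63*a*sin(2*a) - 30*a*sin(3*a) + 48*a*cos(a) + 139*a*cos(2*a) + 5*a - 30*sin(a) + 72*sin(2*a) + 90*sin(3*a) - 10*cos(a) + 15*cos(2*a)/2 + 10*cos(3*a) - 15/2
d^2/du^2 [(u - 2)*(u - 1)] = 2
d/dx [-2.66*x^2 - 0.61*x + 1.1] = -5.32*x - 0.61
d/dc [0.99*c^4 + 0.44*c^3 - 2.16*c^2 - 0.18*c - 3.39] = 3.96*c^3 + 1.32*c^2 - 4.32*c - 0.18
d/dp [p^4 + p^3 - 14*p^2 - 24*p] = 4*p^3 + 3*p^2 - 28*p - 24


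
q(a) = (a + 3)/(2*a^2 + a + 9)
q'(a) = (-4*a - 1)*(a + 3)/(2*a^2 + a + 9)^2 + 1/(2*a^2 + a + 9) = (2*a^2 + a - (a + 3)*(4*a + 1) + 9)/(2*a^2 + a + 9)^2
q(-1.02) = 0.20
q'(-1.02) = 0.16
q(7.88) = 0.08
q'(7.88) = -0.01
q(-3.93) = -0.03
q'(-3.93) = 0.02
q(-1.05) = 0.19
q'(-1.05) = 0.16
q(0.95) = 0.34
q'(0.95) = -0.05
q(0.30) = 0.35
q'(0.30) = 0.02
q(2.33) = 0.24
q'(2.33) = -0.07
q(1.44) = 0.30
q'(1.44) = -0.07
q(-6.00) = -0.04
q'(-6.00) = 0.00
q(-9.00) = -0.04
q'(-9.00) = 0.00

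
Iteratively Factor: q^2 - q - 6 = (q + 2)*(q - 3)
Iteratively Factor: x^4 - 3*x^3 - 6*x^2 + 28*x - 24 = (x - 2)*(x^3 - x^2 - 8*x + 12) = (x - 2)^2*(x^2 + x - 6) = (x - 2)^2*(x + 3)*(x - 2)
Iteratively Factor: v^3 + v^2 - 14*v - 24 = (v + 3)*(v^2 - 2*v - 8) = (v + 2)*(v + 3)*(v - 4)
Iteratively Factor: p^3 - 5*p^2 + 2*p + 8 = (p - 2)*(p^2 - 3*p - 4) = (p - 2)*(p + 1)*(p - 4)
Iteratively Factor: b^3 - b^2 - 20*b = (b + 4)*(b^2 - 5*b) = (b - 5)*(b + 4)*(b)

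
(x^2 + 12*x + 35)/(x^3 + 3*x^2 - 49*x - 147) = (x + 5)/(x^2 - 4*x - 21)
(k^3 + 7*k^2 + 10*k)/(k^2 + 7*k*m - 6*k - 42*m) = k*(k^2 + 7*k + 10)/(k^2 + 7*k*m - 6*k - 42*m)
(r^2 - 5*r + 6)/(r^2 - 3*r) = (r - 2)/r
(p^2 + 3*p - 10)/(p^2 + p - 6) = (p + 5)/(p + 3)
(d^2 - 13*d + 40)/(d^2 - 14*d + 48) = (d - 5)/(d - 6)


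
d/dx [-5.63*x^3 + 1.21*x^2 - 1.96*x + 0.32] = -16.89*x^2 + 2.42*x - 1.96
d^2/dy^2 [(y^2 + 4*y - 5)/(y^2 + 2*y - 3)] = 4/(y^3 + 9*y^2 + 27*y + 27)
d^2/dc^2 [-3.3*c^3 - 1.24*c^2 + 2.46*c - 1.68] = -19.8*c - 2.48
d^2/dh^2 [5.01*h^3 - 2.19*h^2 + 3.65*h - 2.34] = 30.06*h - 4.38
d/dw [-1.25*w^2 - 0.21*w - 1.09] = -2.5*w - 0.21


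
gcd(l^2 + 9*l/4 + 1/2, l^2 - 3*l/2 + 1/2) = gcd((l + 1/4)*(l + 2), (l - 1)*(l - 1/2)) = 1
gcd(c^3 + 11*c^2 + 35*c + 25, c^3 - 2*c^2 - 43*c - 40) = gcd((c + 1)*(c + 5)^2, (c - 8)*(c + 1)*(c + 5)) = c^2 + 6*c + 5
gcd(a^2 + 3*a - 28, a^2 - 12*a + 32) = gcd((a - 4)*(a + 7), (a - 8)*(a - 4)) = a - 4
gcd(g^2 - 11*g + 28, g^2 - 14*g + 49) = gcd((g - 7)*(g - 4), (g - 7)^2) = g - 7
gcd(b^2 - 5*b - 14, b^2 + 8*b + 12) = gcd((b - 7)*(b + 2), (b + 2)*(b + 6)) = b + 2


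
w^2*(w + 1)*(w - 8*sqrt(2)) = w^4 - 8*sqrt(2)*w^3 + w^3 - 8*sqrt(2)*w^2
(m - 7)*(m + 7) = m^2 - 49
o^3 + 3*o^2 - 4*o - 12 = (o - 2)*(o + 2)*(o + 3)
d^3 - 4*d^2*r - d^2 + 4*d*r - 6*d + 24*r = (d - 3)*(d + 2)*(d - 4*r)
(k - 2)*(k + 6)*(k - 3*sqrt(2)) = k^3 - 3*sqrt(2)*k^2 + 4*k^2 - 12*sqrt(2)*k - 12*k + 36*sqrt(2)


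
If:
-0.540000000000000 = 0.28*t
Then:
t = -1.93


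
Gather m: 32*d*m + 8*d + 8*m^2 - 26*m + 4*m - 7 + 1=8*d + 8*m^2 + m*(32*d - 22) - 6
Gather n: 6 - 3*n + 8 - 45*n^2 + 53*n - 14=-45*n^2 + 50*n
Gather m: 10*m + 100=10*m + 100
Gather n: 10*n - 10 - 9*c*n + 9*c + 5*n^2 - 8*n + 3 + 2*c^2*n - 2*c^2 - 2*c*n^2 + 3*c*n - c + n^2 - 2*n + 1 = -2*c^2 + 8*c + n^2*(6 - 2*c) + n*(2*c^2 - 6*c) - 6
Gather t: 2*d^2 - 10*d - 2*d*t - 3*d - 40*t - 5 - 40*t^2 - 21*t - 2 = 2*d^2 - 13*d - 40*t^2 + t*(-2*d - 61) - 7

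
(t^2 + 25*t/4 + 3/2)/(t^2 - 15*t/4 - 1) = (t + 6)/(t - 4)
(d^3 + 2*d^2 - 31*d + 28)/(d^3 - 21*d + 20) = (d + 7)/(d + 5)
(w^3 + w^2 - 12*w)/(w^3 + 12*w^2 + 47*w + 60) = w*(w - 3)/(w^2 + 8*w + 15)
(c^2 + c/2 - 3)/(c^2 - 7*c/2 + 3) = (c + 2)/(c - 2)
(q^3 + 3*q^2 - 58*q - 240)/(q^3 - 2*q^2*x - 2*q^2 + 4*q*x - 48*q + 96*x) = (-q - 5)/(-q + 2*x)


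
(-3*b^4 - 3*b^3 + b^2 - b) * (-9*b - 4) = 27*b^5 + 39*b^4 + 3*b^3 + 5*b^2 + 4*b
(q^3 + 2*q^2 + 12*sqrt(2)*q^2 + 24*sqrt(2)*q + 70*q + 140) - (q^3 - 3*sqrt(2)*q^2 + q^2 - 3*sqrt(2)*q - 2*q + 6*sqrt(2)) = q^2 + 15*sqrt(2)*q^2 + 27*sqrt(2)*q + 72*q - 6*sqrt(2) + 140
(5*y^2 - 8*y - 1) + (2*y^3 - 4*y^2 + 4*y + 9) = 2*y^3 + y^2 - 4*y + 8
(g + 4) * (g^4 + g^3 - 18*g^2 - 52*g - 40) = g^5 + 5*g^4 - 14*g^3 - 124*g^2 - 248*g - 160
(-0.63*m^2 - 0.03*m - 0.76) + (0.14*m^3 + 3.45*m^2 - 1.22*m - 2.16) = 0.14*m^3 + 2.82*m^2 - 1.25*m - 2.92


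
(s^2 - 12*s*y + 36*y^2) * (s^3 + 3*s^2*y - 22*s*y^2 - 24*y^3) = s^5 - 9*s^4*y - 22*s^3*y^2 + 348*s^2*y^3 - 504*s*y^4 - 864*y^5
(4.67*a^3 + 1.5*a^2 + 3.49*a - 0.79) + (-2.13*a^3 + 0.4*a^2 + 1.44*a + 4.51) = 2.54*a^3 + 1.9*a^2 + 4.93*a + 3.72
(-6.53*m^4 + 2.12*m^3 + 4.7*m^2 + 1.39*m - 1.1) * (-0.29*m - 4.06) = 1.8937*m^5 + 25.897*m^4 - 9.9702*m^3 - 19.4851*m^2 - 5.3244*m + 4.466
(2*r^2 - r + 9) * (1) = 2*r^2 - r + 9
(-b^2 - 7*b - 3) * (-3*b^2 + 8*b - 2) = 3*b^4 + 13*b^3 - 45*b^2 - 10*b + 6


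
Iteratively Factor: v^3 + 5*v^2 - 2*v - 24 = (v + 4)*(v^2 + v - 6) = (v - 2)*(v + 4)*(v + 3)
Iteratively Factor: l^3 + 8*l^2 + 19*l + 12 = (l + 3)*(l^2 + 5*l + 4) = (l + 3)*(l + 4)*(l + 1)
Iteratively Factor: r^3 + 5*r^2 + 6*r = (r + 3)*(r^2 + 2*r) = (r + 2)*(r + 3)*(r)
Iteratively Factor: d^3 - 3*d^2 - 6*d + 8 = (d - 1)*(d^2 - 2*d - 8) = (d - 4)*(d - 1)*(d + 2)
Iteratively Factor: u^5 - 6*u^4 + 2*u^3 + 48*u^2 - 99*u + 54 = (u - 3)*(u^4 - 3*u^3 - 7*u^2 + 27*u - 18) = (u - 3)*(u - 1)*(u^3 - 2*u^2 - 9*u + 18) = (u - 3)*(u - 2)*(u - 1)*(u^2 - 9) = (u - 3)^2*(u - 2)*(u - 1)*(u + 3)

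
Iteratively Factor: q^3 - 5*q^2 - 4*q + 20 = (q + 2)*(q^2 - 7*q + 10) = (q - 5)*(q + 2)*(q - 2)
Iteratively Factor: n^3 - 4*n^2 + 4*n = (n - 2)*(n^2 - 2*n) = n*(n - 2)*(n - 2)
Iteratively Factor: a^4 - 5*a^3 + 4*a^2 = (a)*(a^3 - 5*a^2 + 4*a) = a*(a - 1)*(a^2 - 4*a) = a*(a - 4)*(a - 1)*(a)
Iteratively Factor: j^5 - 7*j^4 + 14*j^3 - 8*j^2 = (j)*(j^4 - 7*j^3 + 14*j^2 - 8*j) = j^2*(j^3 - 7*j^2 + 14*j - 8) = j^2*(j - 1)*(j^2 - 6*j + 8) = j^2*(j - 4)*(j - 1)*(j - 2)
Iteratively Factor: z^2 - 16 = (z + 4)*(z - 4)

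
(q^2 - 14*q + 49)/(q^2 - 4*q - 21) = (q - 7)/(q + 3)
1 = 1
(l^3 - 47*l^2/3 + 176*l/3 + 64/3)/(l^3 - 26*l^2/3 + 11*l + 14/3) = (l^2 - 16*l + 64)/(l^2 - 9*l + 14)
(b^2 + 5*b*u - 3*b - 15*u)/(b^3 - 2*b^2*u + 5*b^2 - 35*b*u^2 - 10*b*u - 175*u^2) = (3 - b)/(-b^2 + 7*b*u - 5*b + 35*u)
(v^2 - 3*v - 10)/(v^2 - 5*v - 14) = (v - 5)/(v - 7)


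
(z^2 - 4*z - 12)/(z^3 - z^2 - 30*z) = (z + 2)/(z*(z + 5))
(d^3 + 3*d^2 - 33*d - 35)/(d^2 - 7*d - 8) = (d^2 + 2*d - 35)/(d - 8)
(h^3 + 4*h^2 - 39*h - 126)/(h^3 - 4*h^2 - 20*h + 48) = (h^2 + 10*h + 21)/(h^2 + 2*h - 8)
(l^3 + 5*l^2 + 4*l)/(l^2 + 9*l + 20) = l*(l + 1)/(l + 5)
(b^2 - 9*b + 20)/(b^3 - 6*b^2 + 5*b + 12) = (b - 5)/(b^2 - 2*b - 3)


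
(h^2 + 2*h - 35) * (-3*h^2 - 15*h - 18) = -3*h^4 - 21*h^3 + 57*h^2 + 489*h + 630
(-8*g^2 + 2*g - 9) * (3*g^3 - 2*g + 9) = -24*g^5 + 6*g^4 - 11*g^3 - 76*g^2 + 36*g - 81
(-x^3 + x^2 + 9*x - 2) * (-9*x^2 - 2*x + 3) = 9*x^5 - 7*x^4 - 86*x^3 + 3*x^2 + 31*x - 6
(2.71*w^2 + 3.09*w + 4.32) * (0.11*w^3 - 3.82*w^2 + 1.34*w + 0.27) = 0.2981*w^5 - 10.0123*w^4 - 7.6972*w^3 - 11.6301*w^2 + 6.6231*w + 1.1664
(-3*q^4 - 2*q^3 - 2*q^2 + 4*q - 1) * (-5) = 15*q^4 + 10*q^3 + 10*q^2 - 20*q + 5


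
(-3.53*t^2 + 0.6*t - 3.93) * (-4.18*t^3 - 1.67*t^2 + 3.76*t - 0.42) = 14.7554*t^5 + 3.3871*t^4 + 2.1526*t^3 + 10.3017*t^2 - 15.0288*t + 1.6506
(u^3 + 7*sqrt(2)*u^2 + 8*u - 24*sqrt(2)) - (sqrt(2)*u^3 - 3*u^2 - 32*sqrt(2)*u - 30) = -sqrt(2)*u^3 + u^3 + 3*u^2 + 7*sqrt(2)*u^2 + 8*u + 32*sqrt(2)*u - 24*sqrt(2) + 30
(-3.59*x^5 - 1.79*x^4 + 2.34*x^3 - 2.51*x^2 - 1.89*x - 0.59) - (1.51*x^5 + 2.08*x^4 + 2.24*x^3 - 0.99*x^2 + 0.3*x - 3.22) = -5.1*x^5 - 3.87*x^4 + 0.0999999999999996*x^3 - 1.52*x^2 - 2.19*x + 2.63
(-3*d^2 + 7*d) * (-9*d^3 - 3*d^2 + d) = 27*d^5 - 54*d^4 - 24*d^3 + 7*d^2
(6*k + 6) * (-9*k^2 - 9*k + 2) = -54*k^3 - 108*k^2 - 42*k + 12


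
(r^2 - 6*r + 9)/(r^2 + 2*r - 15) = (r - 3)/(r + 5)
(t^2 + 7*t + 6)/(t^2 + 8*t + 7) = (t + 6)/(t + 7)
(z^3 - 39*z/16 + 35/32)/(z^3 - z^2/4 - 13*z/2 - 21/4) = (8*z^2 - 14*z + 5)/(8*(z^2 - 2*z - 3))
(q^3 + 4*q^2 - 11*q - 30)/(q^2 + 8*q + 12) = (q^2 + 2*q - 15)/(q + 6)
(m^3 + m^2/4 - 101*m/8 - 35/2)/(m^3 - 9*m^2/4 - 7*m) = (m + 5/2)/m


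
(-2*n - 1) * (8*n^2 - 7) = -16*n^3 - 8*n^2 + 14*n + 7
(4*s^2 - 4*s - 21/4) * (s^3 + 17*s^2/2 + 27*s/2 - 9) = 4*s^5 + 30*s^4 + 59*s^3/4 - 1077*s^2/8 - 279*s/8 + 189/4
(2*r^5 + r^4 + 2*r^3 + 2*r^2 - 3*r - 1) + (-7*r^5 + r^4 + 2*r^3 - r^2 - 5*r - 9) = -5*r^5 + 2*r^4 + 4*r^3 + r^2 - 8*r - 10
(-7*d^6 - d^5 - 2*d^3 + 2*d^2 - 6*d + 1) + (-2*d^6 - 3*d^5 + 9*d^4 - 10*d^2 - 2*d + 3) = -9*d^6 - 4*d^5 + 9*d^4 - 2*d^3 - 8*d^2 - 8*d + 4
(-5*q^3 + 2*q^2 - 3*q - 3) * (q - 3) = -5*q^4 + 17*q^3 - 9*q^2 + 6*q + 9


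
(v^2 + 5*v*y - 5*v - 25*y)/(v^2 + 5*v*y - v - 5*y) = (v - 5)/(v - 1)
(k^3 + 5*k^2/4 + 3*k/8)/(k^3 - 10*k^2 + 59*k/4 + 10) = k*(4*k + 3)/(2*(2*k^2 - 21*k + 40))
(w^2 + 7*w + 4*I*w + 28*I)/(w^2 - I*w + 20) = (w + 7)/(w - 5*I)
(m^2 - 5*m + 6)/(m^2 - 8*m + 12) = (m - 3)/(m - 6)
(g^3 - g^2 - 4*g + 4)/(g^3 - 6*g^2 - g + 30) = (g^2 - 3*g + 2)/(g^2 - 8*g + 15)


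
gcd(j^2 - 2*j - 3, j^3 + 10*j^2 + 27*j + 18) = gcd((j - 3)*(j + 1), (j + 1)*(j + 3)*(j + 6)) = j + 1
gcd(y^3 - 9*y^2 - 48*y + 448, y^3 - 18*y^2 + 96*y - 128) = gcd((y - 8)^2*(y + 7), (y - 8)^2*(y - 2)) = y^2 - 16*y + 64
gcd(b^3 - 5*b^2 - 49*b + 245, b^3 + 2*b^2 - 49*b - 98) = b^2 - 49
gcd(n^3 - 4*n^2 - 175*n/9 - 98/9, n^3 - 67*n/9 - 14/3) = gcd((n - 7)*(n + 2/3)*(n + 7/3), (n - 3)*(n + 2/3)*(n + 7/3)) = n^2 + 3*n + 14/9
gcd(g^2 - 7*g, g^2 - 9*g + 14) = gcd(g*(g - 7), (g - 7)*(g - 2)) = g - 7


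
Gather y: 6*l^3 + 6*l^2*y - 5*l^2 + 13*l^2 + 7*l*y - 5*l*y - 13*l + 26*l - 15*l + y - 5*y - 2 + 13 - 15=6*l^3 + 8*l^2 - 2*l + y*(6*l^2 + 2*l - 4) - 4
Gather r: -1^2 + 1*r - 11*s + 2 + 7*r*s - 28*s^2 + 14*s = r*(7*s + 1) - 28*s^2 + 3*s + 1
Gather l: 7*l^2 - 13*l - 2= 7*l^2 - 13*l - 2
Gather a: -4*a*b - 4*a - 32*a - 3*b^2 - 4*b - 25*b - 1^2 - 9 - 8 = a*(-4*b - 36) - 3*b^2 - 29*b - 18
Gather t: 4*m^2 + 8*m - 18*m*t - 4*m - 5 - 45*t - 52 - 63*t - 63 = 4*m^2 + 4*m + t*(-18*m - 108) - 120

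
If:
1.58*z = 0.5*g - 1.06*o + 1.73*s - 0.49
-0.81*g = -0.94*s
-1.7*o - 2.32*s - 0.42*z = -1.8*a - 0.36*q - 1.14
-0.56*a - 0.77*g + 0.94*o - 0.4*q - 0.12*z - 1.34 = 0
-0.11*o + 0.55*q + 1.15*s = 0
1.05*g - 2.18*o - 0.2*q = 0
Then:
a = -3.08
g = -1.06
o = -0.67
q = 1.77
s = -0.91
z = -1.19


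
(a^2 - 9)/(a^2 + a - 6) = (a - 3)/(a - 2)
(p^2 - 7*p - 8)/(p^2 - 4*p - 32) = (p + 1)/(p + 4)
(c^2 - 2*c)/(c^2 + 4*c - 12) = c/(c + 6)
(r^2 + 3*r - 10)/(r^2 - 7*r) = (r^2 + 3*r - 10)/(r*(r - 7))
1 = 1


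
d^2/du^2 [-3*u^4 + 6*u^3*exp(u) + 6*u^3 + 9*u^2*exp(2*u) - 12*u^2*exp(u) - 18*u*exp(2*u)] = 6*u^3*exp(u) + 36*u^2*exp(2*u) + 24*u^2*exp(u) - 36*u^2 - 12*u*exp(u) + 36*u - 54*exp(2*u) - 24*exp(u)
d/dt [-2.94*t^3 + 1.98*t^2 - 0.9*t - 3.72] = -8.82*t^2 + 3.96*t - 0.9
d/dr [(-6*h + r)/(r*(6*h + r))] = (36*h^2 + 12*h*r - r^2)/(r^2*(36*h^2 + 12*h*r + r^2))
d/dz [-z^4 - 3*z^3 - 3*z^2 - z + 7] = -4*z^3 - 9*z^2 - 6*z - 1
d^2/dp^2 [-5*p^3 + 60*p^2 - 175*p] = 120 - 30*p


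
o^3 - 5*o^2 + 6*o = o*(o - 3)*(o - 2)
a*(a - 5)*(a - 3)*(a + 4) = a^4 - 4*a^3 - 17*a^2 + 60*a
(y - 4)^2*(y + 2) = y^3 - 6*y^2 + 32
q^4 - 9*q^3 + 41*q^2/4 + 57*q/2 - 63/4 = (q - 7)*(q - 3)*(q - 1/2)*(q + 3/2)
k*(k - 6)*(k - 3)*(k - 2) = k^4 - 11*k^3 + 36*k^2 - 36*k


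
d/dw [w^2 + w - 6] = 2*w + 1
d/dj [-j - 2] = -1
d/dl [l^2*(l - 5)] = l*(3*l - 10)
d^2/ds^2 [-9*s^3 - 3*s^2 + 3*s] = -54*s - 6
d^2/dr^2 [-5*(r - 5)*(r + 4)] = -10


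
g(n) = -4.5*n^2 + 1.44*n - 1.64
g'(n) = 1.44 - 9.0*n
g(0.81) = -3.43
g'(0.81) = -5.85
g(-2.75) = -39.63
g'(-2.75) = 26.19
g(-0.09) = -1.81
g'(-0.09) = 2.25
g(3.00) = -37.82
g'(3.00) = -25.56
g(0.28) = -1.59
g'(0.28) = -1.08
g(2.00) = -16.76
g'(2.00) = -16.56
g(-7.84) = -289.52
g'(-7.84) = 72.00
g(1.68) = -11.92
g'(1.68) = -13.68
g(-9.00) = -379.10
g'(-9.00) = 82.44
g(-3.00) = -46.46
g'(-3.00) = 28.44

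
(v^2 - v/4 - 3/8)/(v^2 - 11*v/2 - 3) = (v - 3/4)/(v - 6)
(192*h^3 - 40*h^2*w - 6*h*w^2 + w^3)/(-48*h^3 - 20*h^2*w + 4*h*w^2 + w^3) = (-8*h + w)/(2*h + w)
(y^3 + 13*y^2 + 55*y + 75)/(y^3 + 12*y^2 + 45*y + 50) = (y + 3)/(y + 2)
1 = 1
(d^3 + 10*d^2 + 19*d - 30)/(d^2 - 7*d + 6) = (d^2 + 11*d + 30)/(d - 6)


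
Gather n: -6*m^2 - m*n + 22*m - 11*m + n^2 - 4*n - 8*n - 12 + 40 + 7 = -6*m^2 + 11*m + n^2 + n*(-m - 12) + 35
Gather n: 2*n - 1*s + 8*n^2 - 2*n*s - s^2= 8*n^2 + n*(2 - 2*s) - s^2 - s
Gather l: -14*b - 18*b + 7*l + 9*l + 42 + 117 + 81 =-32*b + 16*l + 240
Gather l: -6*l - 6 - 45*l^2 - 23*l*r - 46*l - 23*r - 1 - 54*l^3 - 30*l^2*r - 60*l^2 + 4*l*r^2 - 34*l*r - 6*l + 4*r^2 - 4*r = -54*l^3 + l^2*(-30*r - 105) + l*(4*r^2 - 57*r - 58) + 4*r^2 - 27*r - 7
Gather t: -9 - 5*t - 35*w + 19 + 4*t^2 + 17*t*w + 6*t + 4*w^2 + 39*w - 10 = 4*t^2 + t*(17*w + 1) + 4*w^2 + 4*w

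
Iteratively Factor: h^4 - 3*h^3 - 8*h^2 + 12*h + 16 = (h + 1)*(h^3 - 4*h^2 - 4*h + 16) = (h - 2)*(h + 1)*(h^2 - 2*h - 8) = (h - 2)*(h + 1)*(h + 2)*(h - 4)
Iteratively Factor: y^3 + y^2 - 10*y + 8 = (y - 2)*(y^2 + 3*y - 4) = (y - 2)*(y - 1)*(y + 4)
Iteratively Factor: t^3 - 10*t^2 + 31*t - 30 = (t - 3)*(t^2 - 7*t + 10) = (t - 3)*(t - 2)*(t - 5)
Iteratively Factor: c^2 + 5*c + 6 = (c + 3)*(c + 2)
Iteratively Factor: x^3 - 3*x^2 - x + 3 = (x - 1)*(x^2 - 2*x - 3) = (x - 1)*(x + 1)*(x - 3)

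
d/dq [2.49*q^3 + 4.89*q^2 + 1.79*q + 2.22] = 7.47*q^2 + 9.78*q + 1.79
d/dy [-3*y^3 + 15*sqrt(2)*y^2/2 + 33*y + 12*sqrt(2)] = -9*y^2 + 15*sqrt(2)*y + 33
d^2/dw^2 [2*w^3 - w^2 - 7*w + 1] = 12*w - 2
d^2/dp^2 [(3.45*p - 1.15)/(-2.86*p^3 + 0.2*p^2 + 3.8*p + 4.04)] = (-169.31772*p^5 + 124.71888*p^4 - 85.7899999999999*p^3 - 553.06536*p^2 + 101.69496*p + 137.2824)/(23.393656*p^9 - 4.90776*p^8 - 92.90424*p^7 - 86.103152*p^6 + 137.30448*p^5 + 254.29152*p^4 + 66.744928*p^3 - 184.80576*p^2 - 186.06624*p - 65.939264)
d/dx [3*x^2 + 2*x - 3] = 6*x + 2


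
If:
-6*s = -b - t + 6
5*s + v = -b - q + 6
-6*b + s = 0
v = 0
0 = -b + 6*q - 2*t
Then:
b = 24/257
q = 798/257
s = 144/257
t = 2382/257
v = 0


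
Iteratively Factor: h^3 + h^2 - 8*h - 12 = (h - 3)*(h^2 + 4*h + 4) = (h - 3)*(h + 2)*(h + 2)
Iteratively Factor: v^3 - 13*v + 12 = (v - 3)*(v^2 + 3*v - 4) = (v - 3)*(v + 4)*(v - 1)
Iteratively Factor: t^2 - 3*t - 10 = (t - 5)*(t + 2)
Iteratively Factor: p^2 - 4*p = (p)*(p - 4)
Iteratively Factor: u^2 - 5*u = (u - 5)*(u)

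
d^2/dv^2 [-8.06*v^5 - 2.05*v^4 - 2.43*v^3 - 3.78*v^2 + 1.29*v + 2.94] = -161.2*v^3 - 24.6*v^2 - 14.58*v - 7.56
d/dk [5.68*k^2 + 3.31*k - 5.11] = 11.36*k + 3.31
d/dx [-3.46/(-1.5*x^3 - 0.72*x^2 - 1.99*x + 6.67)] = (-15.57*x^2 - 4.9824*x - 6.8854)/(1.5*x^3 + 0.72*x^2 + 1.99*x - 6.67)^2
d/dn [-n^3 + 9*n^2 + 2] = 3*n*(6 - n)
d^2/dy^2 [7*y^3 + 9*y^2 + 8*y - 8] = 42*y + 18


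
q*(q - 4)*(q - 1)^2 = q^4 - 6*q^3 + 9*q^2 - 4*q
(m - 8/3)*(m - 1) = m^2 - 11*m/3 + 8/3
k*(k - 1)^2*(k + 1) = k^4 - k^3 - k^2 + k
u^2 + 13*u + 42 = (u + 6)*(u + 7)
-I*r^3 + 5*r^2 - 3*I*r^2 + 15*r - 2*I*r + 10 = (r + 2)*(r + 5*I)*(-I*r - I)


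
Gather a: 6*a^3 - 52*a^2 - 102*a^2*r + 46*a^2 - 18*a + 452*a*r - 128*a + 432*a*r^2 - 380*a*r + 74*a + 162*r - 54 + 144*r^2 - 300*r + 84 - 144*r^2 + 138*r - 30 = 6*a^3 + a^2*(-102*r - 6) + a*(432*r^2 + 72*r - 72)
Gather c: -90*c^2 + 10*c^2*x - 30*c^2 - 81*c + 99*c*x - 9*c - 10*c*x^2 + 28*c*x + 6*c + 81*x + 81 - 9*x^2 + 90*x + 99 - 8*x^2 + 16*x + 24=c^2*(10*x - 120) + c*(-10*x^2 + 127*x - 84) - 17*x^2 + 187*x + 204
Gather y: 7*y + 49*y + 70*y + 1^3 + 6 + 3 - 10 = 126*y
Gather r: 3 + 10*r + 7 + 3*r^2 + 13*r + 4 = 3*r^2 + 23*r + 14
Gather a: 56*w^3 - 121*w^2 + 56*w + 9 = 56*w^3 - 121*w^2 + 56*w + 9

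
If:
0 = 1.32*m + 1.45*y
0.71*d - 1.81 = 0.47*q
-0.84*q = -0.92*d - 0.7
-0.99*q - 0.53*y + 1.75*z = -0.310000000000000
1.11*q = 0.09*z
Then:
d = 11.28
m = -563.37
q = 13.18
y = 512.86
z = 162.60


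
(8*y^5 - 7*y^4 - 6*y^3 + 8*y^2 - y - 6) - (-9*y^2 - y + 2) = 8*y^5 - 7*y^4 - 6*y^3 + 17*y^2 - 8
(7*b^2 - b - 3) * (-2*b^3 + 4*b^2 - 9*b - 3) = -14*b^5 + 30*b^4 - 61*b^3 - 24*b^2 + 30*b + 9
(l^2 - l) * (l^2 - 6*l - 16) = l^4 - 7*l^3 - 10*l^2 + 16*l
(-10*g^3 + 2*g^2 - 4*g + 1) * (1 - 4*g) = 40*g^4 - 18*g^3 + 18*g^2 - 8*g + 1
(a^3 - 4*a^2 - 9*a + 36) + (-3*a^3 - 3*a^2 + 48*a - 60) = -2*a^3 - 7*a^2 + 39*a - 24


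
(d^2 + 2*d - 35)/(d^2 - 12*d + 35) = (d + 7)/(d - 7)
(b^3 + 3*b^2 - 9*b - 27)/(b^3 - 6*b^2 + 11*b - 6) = (b^2 + 6*b + 9)/(b^2 - 3*b + 2)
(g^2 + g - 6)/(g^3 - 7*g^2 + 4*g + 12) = (g + 3)/(g^2 - 5*g - 6)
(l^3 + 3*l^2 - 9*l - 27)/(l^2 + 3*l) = l - 9/l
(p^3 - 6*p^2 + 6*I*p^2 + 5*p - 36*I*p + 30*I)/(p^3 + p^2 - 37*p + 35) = (p + 6*I)/(p + 7)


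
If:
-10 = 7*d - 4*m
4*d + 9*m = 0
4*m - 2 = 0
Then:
No Solution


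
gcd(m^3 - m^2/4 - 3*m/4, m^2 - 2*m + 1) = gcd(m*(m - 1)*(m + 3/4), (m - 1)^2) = m - 1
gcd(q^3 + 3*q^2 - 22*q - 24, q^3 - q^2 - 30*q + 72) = q^2 + 2*q - 24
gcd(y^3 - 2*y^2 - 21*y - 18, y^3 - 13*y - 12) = y^2 + 4*y + 3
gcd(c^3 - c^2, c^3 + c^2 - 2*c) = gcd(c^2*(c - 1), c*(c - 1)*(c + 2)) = c^2 - c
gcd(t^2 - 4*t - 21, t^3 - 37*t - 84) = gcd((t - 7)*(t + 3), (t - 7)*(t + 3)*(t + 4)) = t^2 - 4*t - 21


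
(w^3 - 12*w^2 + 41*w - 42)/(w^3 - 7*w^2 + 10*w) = (w^2 - 10*w + 21)/(w*(w - 5))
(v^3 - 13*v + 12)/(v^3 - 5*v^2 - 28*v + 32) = (v - 3)/(v - 8)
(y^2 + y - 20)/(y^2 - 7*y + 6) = (y^2 + y - 20)/(y^2 - 7*y + 6)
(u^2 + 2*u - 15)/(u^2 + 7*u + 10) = (u - 3)/(u + 2)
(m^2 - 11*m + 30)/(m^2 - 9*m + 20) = (m - 6)/(m - 4)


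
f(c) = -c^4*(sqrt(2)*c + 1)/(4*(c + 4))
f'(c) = -sqrt(2)*c^4/(4*(c + 4)) + c^4*(sqrt(2)*c + 1)/(4*(c + 4)^2) - c^3*(sqrt(2)*c + 1)/(c + 4) = c^3*(-sqrt(2)*c^2 - 5*sqrt(2)*c - 3*c/4 - 4)/(c^2 + 8*c + 16)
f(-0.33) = 0.00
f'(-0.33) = 0.00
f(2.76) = -10.52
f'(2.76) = -16.73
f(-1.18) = 0.11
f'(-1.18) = -0.67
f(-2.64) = 24.41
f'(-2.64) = -67.56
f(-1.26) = 0.18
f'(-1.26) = -0.96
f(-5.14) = -959.60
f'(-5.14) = 121.49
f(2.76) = -10.52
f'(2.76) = -16.73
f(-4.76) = -967.91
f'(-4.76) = -221.38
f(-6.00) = -1212.62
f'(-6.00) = 431.21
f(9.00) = -1732.09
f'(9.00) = -815.02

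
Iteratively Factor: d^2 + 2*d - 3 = (d + 3)*(d - 1)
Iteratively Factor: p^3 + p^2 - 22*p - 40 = (p + 2)*(p^2 - p - 20) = (p + 2)*(p + 4)*(p - 5)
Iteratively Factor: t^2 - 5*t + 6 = (t - 3)*(t - 2)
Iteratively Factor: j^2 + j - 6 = (j + 3)*(j - 2)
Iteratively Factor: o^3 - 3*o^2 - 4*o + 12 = (o - 2)*(o^2 - o - 6) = (o - 2)*(o + 2)*(o - 3)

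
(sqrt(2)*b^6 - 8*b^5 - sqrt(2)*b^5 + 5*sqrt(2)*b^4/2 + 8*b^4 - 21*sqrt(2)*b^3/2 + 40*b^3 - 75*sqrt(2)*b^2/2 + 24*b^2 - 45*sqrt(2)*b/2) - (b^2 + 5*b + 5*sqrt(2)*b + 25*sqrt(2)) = sqrt(2)*b^6 - 8*b^5 - sqrt(2)*b^5 + 5*sqrt(2)*b^4/2 + 8*b^4 - 21*sqrt(2)*b^3/2 + 40*b^3 - 75*sqrt(2)*b^2/2 + 23*b^2 - 55*sqrt(2)*b/2 - 5*b - 25*sqrt(2)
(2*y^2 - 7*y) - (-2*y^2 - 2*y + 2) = 4*y^2 - 5*y - 2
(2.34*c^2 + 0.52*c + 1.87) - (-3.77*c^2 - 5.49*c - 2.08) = 6.11*c^2 + 6.01*c + 3.95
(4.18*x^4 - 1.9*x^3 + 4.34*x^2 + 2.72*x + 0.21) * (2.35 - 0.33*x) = -1.3794*x^5 + 10.45*x^4 - 5.8972*x^3 + 9.3014*x^2 + 6.3227*x + 0.4935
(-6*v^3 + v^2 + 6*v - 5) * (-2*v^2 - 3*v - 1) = 12*v^5 + 16*v^4 - 9*v^3 - 9*v^2 + 9*v + 5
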